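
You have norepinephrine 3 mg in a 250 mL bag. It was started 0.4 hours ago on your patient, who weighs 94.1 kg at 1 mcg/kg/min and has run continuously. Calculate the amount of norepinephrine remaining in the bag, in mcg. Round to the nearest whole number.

742 mcg

Dose = 1 mcg/kg/min × 94.1 kg = 94.1 mcg/min
94.1 mcg/min × 60 min/hr = 5646 mcg/hr
Concentration = 3 mg ÷ 250 mL = 0.012 mg/mL = 12 mcg/mL
Rate = 5646 mcg/hr ÷ 12 mcg/mL = 470.5 mL/hr
Volume infused = 470.5 mL/hr × 0.4 hr = 188.2 mL
Volume remaining = 250 − 188.2 = 61.8 mL
Drug remaining = 61.8 mL × 12 mcg/mL = 741.6 mcg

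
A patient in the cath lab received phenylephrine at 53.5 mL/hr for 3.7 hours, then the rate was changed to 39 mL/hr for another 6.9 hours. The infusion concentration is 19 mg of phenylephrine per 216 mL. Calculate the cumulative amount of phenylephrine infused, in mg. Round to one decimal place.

41.1 mg

Concentration = 19 mg ÷ 216 mL = 0.08796296 mg/mL
Stage 1: 53.5 mL/hr × 3.7 hr = 197.95 mL → 197.95 mL × 0.08796296 mg/mL = 17.41227 mg
Stage 2: 39 mL/hr × 6.9 hr = 269.1 mL → 269.1 mL × 0.08796296 mg/mL = 23.67083 mg
Total = 17.41227 + 23.67083 = 41.0831 mg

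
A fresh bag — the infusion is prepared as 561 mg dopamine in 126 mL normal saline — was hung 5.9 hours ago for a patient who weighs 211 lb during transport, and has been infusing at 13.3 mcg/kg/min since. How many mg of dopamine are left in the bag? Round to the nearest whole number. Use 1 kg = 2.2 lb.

109 mg

Weight = 211 lb ÷ 2.2 lb/kg = 95.90909 kg
Dose = 13.3 mcg/kg/min × 95.90909 kg = 1275.591 mcg/min
1275.591 mcg/min × 60 min/hr = 76535.45 mcg/hr
Concentration = 561 mg ÷ 126 mL = 4.452381 mg/mL = 4452.381 mcg/mL
Rate = 76535.45 mcg/hr ÷ 4452.381 mcg/mL = 17.18978 mL/hr
Volume infused = 17.18978 mL/hr × 5.9 hr = 101.4197 mL
Volume remaining = 126 − 101.4197 = 24.58029 mL
Drug remaining = 24.58029 mL × 4452.381 mcg/mL = 109440.8 mcg = 109.4408 mg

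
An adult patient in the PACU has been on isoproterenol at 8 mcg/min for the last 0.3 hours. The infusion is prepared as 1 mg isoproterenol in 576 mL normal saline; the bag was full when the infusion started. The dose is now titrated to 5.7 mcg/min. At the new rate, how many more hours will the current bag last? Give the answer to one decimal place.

Initial rate:
8 mcg/min × 60 min/hr = 480 mcg/hr
Concentration = 1 mg ÷ 576 mL = 0.001736111 mg/mL = 1.736111 mcg/mL
Rate = 480 mcg/hr ÷ 1.736111 mcg/mL = 276.48 mL/hr
Volume infused so far = 276.48 mL/hr × 0.3 hr = 82.944 mL
Volume remaining = 576 − 82.944 = 493.056 mL
New rate:
5.7 mcg/min × 60 min/hr = 342 mcg/hr
Rate = 342 mcg/hr ÷ 1.736111 mcg/mL = 196.992 mL/hr
Time remaining = 493.056 mL ÷ 196.992 mL/hr = 2.502924 hr

2.5 hours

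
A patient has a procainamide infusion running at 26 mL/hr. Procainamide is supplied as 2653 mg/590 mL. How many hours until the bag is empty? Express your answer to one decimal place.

Duration = 590 mL ÷ 26 mL/hr = 22.69231 hr

22.7 hours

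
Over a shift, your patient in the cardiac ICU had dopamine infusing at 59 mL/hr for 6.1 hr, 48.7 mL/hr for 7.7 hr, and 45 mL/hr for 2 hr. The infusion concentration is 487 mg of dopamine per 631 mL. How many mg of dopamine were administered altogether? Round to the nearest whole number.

Concentration = 487 mg ÷ 631 mL = 0.7717908 mg/mL
Stage 1: 59 mL/hr × 6.1 hr = 359.9 mL → 359.9 mL × 0.7717908 mg/mL = 277.7675 mg
Stage 2: 48.7 mL/hr × 7.7 hr = 374.99 mL → 374.99 mL × 0.7717908 mg/mL = 289.4138 mg
Stage 3: 45 mL/hr × 2 hr = 90 mL → 90 mL × 0.7717908 mg/mL = 69.46117 mg
Total = 277.7675 + 289.4138 + 69.46117 = 636.6425 mg

637 mg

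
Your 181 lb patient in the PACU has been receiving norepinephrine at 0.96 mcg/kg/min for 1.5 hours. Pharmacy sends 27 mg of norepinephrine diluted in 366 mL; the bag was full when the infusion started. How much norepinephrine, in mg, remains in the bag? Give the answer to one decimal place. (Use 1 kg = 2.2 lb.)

19.9 mg

Weight = 181 lb ÷ 2.2 lb/kg = 82.27273 kg
Dose = 0.96 mcg/kg/min × 82.27273 kg = 78.98182 mcg/min
78.98182 mcg/min × 60 min/hr = 4738.909 mcg/hr
Concentration = 27 mg ÷ 366 mL = 0.07377049 mg/mL = 73.77049 mcg/mL
Rate = 4738.909 mcg/hr ÷ 73.77049 mcg/mL = 64.23855 mL/hr
Volume infused = 64.23855 mL/hr × 1.5 hr = 96.35782 mL
Volume remaining = 366 − 96.35782 = 269.6422 mL
Drug remaining = 269.6422 mL × 73.77049 mcg/mL = 19891.64 mcg = 19.89164 mg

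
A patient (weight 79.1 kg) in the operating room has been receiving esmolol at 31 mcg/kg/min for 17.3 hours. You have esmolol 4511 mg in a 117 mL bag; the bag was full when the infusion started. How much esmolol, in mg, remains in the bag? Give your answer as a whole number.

1966 mg

Dose = 31 mcg/kg/min × 79.1 kg = 2452.1 mcg/min
2452.1 mcg/min × 60 min/hr = 147126 mcg/hr
Concentration = 4511 mg ÷ 117 mL = 38.55556 mg/mL = 38555.56 mcg/mL
Rate = 147126 mcg/hr ÷ 38555.56 mcg/mL = 3.815948 mL/hr
Volume infused = 3.815948 mL/hr × 17.3 hr = 66.0159 mL
Volume remaining = 117 − 66.0159 = 50.9841 mL
Drug remaining = 50.9841 mL × 38555.56 mcg/mL = 1965720 mcg = 1965.72 mg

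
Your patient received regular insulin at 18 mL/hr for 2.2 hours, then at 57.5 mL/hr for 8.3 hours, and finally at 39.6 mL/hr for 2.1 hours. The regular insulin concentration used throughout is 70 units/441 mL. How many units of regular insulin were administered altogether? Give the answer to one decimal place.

Concentration = 70 units ÷ 441 mL = 0.1587302 units/mL
Stage 1: 18 mL/hr × 2.2 hr = 39.6 mL → 39.6 mL × 0.1587302 units/mL = 6.285714 units
Stage 2: 57.5 mL/hr × 8.3 hr = 477.25 mL → 477.25 mL × 0.1587302 units/mL = 75.75397 units
Stage 3: 39.6 mL/hr × 2.1 hr = 83.16 mL → 83.16 mL × 0.1587302 units/mL = 13.2 units
Total = 6.285714 + 75.75397 + 13.2 = 95.23968 units

95.2 units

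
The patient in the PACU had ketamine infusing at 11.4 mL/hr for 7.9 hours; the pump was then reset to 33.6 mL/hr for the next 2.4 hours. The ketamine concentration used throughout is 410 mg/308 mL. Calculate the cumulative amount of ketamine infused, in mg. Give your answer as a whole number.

Concentration = 410 mg ÷ 308 mL = 1.331169 mg/mL
Stage 1: 11.4 mL/hr × 7.9 hr = 90.06 mL → 90.06 mL × 1.331169 mg/mL = 119.8851 mg
Stage 2: 33.6 mL/hr × 2.4 hr = 80.64 mL → 80.64 mL × 1.331169 mg/mL = 107.3455 mg
Total = 119.8851 + 107.3455 = 227.2305 mg

227 mg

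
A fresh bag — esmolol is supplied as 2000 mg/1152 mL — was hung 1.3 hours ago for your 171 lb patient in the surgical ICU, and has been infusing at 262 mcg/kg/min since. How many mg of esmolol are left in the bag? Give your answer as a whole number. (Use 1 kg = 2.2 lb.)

Weight = 171 lb ÷ 2.2 lb/kg = 77.72727 kg
Dose = 262 mcg/kg/min × 77.72727 kg = 20364.55 mcg/min
20364.55 mcg/min × 60 min/hr = 1221873 mcg/hr
Concentration = 2000 mg ÷ 1152 mL = 1.736111 mg/mL = 1736.111 mcg/mL
Rate = 1221873 mcg/hr ÷ 1736.111 mcg/mL = 703.7987 mL/hr
Volume infused = 703.7987 mL/hr × 1.3 hr = 914.9383 mL
Volume remaining = 1152 − 914.9383 = 237.0617 mL
Drug remaining = 237.0617 mL × 1736.111 mcg/mL = 411565.5 mcg = 411.5655 mg

412 mg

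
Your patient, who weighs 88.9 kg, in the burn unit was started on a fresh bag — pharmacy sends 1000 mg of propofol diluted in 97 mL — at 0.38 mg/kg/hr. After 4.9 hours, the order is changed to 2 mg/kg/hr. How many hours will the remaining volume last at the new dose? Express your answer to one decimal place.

4.7 hours

Initial rate:
Dose = 0.38 mg/kg/hr × 88.9 kg = 33.782 mg/hr
Concentration = 1000 mg ÷ 97 mL = 10.30928 mg/mL
Rate = 33.782 mg/hr ÷ 10.30928 mg/mL = 3.276854 mL/hr
Volume infused so far = 3.276854 mL/hr × 4.9 hr = 16.05658 mL
Volume remaining = 97 − 16.05658 = 80.94342 mL
New rate:
Dose = 2 mg/kg/hr × 88.9 kg = 177.8 mg/hr
Rate = 177.8 mg/hr ÷ 10.30928 mg/mL = 17.2466 mL/hr
Time remaining = 80.94342 mL ÷ 17.2466 mL/hr = 4.693297 hr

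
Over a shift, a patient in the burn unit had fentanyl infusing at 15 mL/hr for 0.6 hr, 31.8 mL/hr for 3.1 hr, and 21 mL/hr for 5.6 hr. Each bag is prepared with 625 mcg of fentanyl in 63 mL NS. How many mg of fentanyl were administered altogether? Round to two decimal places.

2.23 mg

Concentration = 625 mcg ÷ 63 mL = 9.920635 mcg/mL
Stage 1: 15 mL/hr × 0.6 hr = 9 mL → 9 mL × 9.920635 mcg/mL = 89.28571 mcg
Stage 2: 31.8 mL/hr × 3.1 hr = 98.58 mL → 98.58 mL × 9.920635 mcg/mL = 977.9762 mcg
Stage 3: 21 mL/hr × 5.6 hr = 117.6 mL → 117.6 mL × 9.920635 mcg/mL = 1166.667 mcg
Total = 89.28571 + 977.9762 + 1166.667 = 2233.929 mcg = 2.233929 mg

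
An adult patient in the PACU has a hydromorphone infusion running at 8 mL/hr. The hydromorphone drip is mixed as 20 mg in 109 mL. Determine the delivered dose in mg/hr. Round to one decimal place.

1.5 mg/hr

Concentration = 20 mg ÷ 109 mL = 0.1834862 mg/mL
Drug rate = 8 mL/hr × 0.1834862 mg/mL = 1.46789 mg/hr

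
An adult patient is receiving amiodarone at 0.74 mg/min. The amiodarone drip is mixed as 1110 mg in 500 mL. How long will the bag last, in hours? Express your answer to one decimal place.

25.0 hours

0.74 mg/min × 60 min/hr = 44.4 mg/hr
Concentration = 1110 mg ÷ 500 mL = 2.22 mg/mL
Rate = 44.4 mg/hr ÷ 2.22 mg/mL = 20 mL/hr
Duration = 500 mL ÷ 20 mL/hr = 25 hr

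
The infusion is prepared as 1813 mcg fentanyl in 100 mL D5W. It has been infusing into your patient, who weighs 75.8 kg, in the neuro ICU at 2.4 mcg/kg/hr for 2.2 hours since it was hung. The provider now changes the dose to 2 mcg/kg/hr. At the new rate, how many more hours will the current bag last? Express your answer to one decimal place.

9.3 hours

Initial rate:
Dose = 2.4 mcg/kg/hr × 75.8 kg = 181.92 mcg/hr
Concentration = 1813 mcg ÷ 100 mL = 18.13 mcg/mL
Rate = 181.92 mcg/hr ÷ 18.13 mcg/mL = 10.0342 mL/hr
Volume infused so far = 10.0342 mL/hr × 2.2 hr = 22.07523 mL
Volume remaining = 100 − 22.07523 = 77.92477 mL
New rate:
Dose = 2 mcg/kg/hr × 75.8 kg = 151.6 mcg/hr
Rate = 151.6 mcg/hr ÷ 18.13 mcg/mL = 8.361831 mL/hr
Time remaining = 77.92477 mL ÷ 8.361831 mL/hr = 9.319103 hr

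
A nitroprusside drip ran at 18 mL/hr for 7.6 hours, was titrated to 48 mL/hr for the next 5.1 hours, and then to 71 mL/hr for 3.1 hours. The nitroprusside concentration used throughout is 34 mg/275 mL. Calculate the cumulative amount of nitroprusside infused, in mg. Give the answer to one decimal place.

74.4 mg

Concentration = 34 mg ÷ 275 mL = 0.1236364 mg/mL
Stage 1: 18 mL/hr × 7.6 hr = 136.8 mL → 136.8 mL × 0.1236364 mg/mL = 16.91345 mg
Stage 2: 48 mL/hr × 5.1 hr = 244.8 mL → 244.8 mL × 0.1236364 mg/mL = 30.26618 mg
Stage 3: 71 mL/hr × 3.1 hr = 220.1 mL → 220.1 mL × 0.1236364 mg/mL = 27.21236 mg
Total = 16.91345 + 30.26618 + 27.21236 = 74.392 mg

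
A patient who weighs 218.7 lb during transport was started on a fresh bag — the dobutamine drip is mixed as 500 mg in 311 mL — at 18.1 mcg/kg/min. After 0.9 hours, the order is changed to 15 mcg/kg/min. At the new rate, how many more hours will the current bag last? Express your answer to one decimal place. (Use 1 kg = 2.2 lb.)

4.5 hours

Initial rate:
Weight = 218.7 lb ÷ 2.2 lb/kg = 99.40909 kg
Dose = 18.1 mcg/kg/min × 99.40909 kg = 1799.305 mcg/min
1799.305 mcg/min × 60 min/hr = 107958.3 mcg/hr
Concentration = 500 mg ÷ 311 mL = 1.607717 mg/mL = 1607.717 mcg/mL
Rate = 107958.3 mcg/hr ÷ 1607.717 mcg/mL = 67.15005 mL/hr
Volume infused so far = 67.15005 mL/hr × 0.9 hr = 60.43504 mL
Volume remaining = 311 − 60.43504 = 250.565 mL
New rate:
Dose = 15 mcg/kg/min × 99.40909 kg = 1491.136 mcg/min
1491.136 mcg/min × 60 min/hr = 89468.18 mcg/hr
Rate = 89468.18 mcg/hr ÷ 1607.717 mcg/mL = 55.64921 mL/hr
Time remaining = 250.565 mL ÷ 55.64921 mL/hr = 4.502579 hr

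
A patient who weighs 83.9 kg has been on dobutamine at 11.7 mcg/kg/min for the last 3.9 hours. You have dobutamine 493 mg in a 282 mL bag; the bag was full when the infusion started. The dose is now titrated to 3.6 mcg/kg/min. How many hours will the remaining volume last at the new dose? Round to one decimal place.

14.5 hours

Initial rate:
Dose = 11.7 mcg/kg/min × 83.9 kg = 981.63 mcg/min
981.63 mcg/min × 60 min/hr = 58897.8 mcg/hr
Concentration = 493 mg ÷ 282 mL = 1.748227 mg/mL = 1748.227 mcg/mL
Rate = 58897.8 mcg/hr ÷ 1748.227 mcg/mL = 33.69002 mL/hr
Volume infused so far = 33.69002 mL/hr × 3.9 hr = 131.3911 mL
Volume remaining = 282 − 131.3911 = 150.6089 mL
New rate:
Dose = 3.6 mcg/kg/min × 83.9 kg = 302.04 mcg/min
302.04 mcg/min × 60 min/hr = 18122.4 mcg/hr
Rate = 18122.4 mcg/hr ÷ 1748.227 mcg/mL = 10.36616 mL/hr
Time remaining = 150.6089 mL ÷ 10.36616 mL/hr = 14.5289 hr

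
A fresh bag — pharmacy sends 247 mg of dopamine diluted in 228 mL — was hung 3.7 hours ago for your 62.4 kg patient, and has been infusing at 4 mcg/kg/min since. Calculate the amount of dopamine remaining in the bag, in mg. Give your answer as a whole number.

192 mg

Dose = 4 mcg/kg/min × 62.4 kg = 249.6 mcg/min
249.6 mcg/min × 60 min/hr = 14976 mcg/hr
Concentration = 247 mg ÷ 228 mL = 1.083333 mg/mL = 1083.333 mcg/mL
Rate = 14976 mcg/hr ÷ 1083.333 mcg/mL = 13.824 mL/hr
Volume infused = 13.824 mL/hr × 3.7 hr = 51.1488 mL
Volume remaining = 228 − 51.1488 = 176.8512 mL
Drug remaining = 176.8512 mL × 1083.333 mcg/mL = 191588.8 mcg = 191.5888 mg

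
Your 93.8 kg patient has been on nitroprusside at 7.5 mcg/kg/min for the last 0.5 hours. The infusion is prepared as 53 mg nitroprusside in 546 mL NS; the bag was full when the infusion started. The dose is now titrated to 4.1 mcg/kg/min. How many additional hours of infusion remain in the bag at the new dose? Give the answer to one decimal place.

1.4 hours

Initial rate:
Dose = 7.5 mcg/kg/min × 93.8 kg = 703.5 mcg/min
703.5 mcg/min × 60 min/hr = 42210 mcg/hr
Concentration = 53 mg ÷ 546 mL = 0.0970696 mg/mL = 97.0696 mcg/mL
Rate = 42210 mcg/hr ÷ 97.0696 mcg/mL = 434.8426 mL/hr
Volume infused so far = 434.8426 mL/hr × 0.5 hr = 217.4213 mL
Volume remaining = 546 − 217.4213 = 328.5787 mL
New rate:
Dose = 4.1 mcg/kg/min × 93.8 kg = 384.58 mcg/min
384.58 mcg/min × 60 min/hr = 23074.8 mcg/hr
Rate = 23074.8 mcg/hr ÷ 97.0696 mcg/mL = 237.714 mL/hr
Time remaining = 328.5787 mL ÷ 237.714 mL/hr = 1.382244 hr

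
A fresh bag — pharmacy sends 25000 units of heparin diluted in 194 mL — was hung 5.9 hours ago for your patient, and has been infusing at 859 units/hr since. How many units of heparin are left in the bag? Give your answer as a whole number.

19932 units

Concentration = 25000 units ÷ 194 mL = 128.866 units/mL
Rate = 859 units/hr ÷ 128.866 units/mL = 6.66584 mL/hr
Volume infused = 6.66584 mL/hr × 5.9 hr = 39.32846 mL
Volume remaining = 194 − 39.32846 = 154.6715 mL
Drug remaining = 154.6715 mL × 128.866 units/mL = 19931.9 units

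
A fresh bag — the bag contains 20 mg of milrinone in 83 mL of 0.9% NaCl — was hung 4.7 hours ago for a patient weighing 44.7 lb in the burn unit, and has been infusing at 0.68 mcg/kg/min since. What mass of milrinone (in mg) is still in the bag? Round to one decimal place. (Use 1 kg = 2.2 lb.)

16.1 mg

Weight = 44.7 lb ÷ 2.2 lb/kg = 20.31818 kg
Dose = 0.68 mcg/kg/min × 20.31818 kg = 13.81636 mcg/min
13.81636 mcg/min × 60 min/hr = 828.9818 mcg/hr
Concentration = 20 mg ÷ 83 mL = 0.2409639 mg/mL = 240.9639 mcg/mL
Rate = 828.9818 mcg/hr ÷ 240.9639 mcg/mL = 3.440275 mL/hr
Volume infused = 3.440275 mL/hr × 4.7 hr = 16.16929 mL
Volume remaining = 83 − 16.16929 = 66.83071 mL
Drug remaining = 66.83071 mL × 240.9639 mcg/mL = 16103.79 mcg = 16.10379 mg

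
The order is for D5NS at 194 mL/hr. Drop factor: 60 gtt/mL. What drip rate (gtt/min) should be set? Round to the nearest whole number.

194 mL/hr ÷ 60 min/hr = 3.233333 mL/min
3.233333 mL/min × 60 gtt/mL = 194 gtt/min

194 gtt/min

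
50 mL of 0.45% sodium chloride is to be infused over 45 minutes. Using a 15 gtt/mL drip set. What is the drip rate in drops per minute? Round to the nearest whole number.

17 gtt/min

50 mL ÷ (45 min) = 1.111111 mL/min
1.111111 mL/min × 15 gtt/mL = 16.66667 gtt/min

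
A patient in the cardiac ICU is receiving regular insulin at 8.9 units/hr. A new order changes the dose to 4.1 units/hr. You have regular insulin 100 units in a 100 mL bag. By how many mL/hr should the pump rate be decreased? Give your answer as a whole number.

At the current dose:
Concentration = 100 units ÷ 100 mL = 1 units/mL
Rate = 8.9 units/hr ÷ 1 units/mL = 8.9 mL/hr
At the new dose:
Rate = 4.1 units/hr ÷ 1 units/mL = 4.1 mL/hr
Change = 4.1 − 8.9 = -4.8 mL/hr → 4.8 mL/hr decrease

5 mL/hr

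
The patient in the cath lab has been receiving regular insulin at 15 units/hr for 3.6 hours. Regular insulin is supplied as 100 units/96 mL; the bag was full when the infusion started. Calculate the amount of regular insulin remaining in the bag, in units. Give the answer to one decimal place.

46.0 units

Concentration = 100 units ÷ 96 mL = 1.041667 units/mL
Rate = 15 units/hr ÷ 1.041667 units/mL = 14.4 mL/hr
Volume infused = 14.4 mL/hr × 3.6 hr = 51.84 mL
Volume remaining = 96 − 51.84 = 44.16 mL
Drug remaining = 44.16 mL × 1.041667 units/mL = 46 units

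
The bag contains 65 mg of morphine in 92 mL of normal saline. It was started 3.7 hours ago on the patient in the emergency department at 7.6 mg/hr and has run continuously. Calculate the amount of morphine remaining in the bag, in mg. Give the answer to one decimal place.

36.9 mg

Concentration = 65 mg ÷ 92 mL = 0.7065217 mg/mL
Rate = 7.6 mg/hr ÷ 0.7065217 mg/mL = 10.75692 mL/hr
Volume infused = 10.75692 mL/hr × 3.7 hr = 39.80062 mL
Volume remaining = 92 − 39.80062 = 52.19938 mL
Drug remaining = 52.19938 mL × 0.7065217 mg/mL = 36.88 mg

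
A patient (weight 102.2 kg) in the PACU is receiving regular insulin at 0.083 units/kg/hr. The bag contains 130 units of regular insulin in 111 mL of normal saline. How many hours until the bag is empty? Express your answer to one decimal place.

15.3 hours

Dose = 0.083 units/kg/hr × 102.2 kg = 8.4826 units/hr
Concentration = 130 units ÷ 111 mL = 1.171171 units/mL
Rate = 8.4826 units/hr ÷ 1.171171 units/mL = 7.242835 mL/hr
Duration = 111 mL ÷ 7.242835 mL/hr = 15.32549 hr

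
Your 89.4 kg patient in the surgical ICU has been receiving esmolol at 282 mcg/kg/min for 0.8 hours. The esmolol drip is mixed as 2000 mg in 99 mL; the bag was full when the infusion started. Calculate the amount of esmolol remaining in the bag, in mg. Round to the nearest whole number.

Dose = 282 mcg/kg/min × 89.4 kg = 25210.8 mcg/min
25210.8 mcg/min × 60 min/hr = 1512648 mcg/hr
Concentration = 2000 mg ÷ 99 mL = 20.20202 mg/mL = 20202.02 mcg/mL
Rate = 1512648 mcg/hr ÷ 20202.02 mcg/mL = 74.87608 mL/hr
Volume infused = 74.87608 mL/hr × 0.8 hr = 59.90086 mL
Volume remaining = 99 − 59.90086 = 39.09914 mL
Drug remaining = 39.09914 mL × 20202.02 mcg/mL = 789881.6 mcg = 789.8816 mg

790 mg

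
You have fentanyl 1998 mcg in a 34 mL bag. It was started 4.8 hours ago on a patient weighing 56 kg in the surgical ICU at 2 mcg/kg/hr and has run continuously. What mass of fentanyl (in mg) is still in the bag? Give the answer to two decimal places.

1.46 mg

Dose = 2 mcg/kg/hr × 56 kg = 112 mcg/hr
Concentration = 1998 mcg ÷ 34 mL = 58.76471 mcg/mL
Rate = 112 mcg/hr ÷ 58.76471 mcg/mL = 1.905906 mL/hr
Volume infused = 1.905906 mL/hr × 4.8 hr = 9.148348 mL
Volume remaining = 34 − 9.148348 = 24.85165 mL
Drug remaining = 24.85165 mL × 58.76471 mcg/mL = 1460.4 mcg = 1.4604 mg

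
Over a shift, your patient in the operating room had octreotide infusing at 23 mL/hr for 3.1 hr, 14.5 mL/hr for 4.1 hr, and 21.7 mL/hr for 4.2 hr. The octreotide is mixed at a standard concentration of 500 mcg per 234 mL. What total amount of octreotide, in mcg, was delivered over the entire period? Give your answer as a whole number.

Concentration = 500 mcg ÷ 234 mL = 2.136752 mcg/mL
Stage 1: 23 mL/hr × 3.1 hr = 71.3 mL → 71.3 mL × 2.136752 mcg/mL = 152.3504 mcg
Stage 2: 14.5 mL/hr × 4.1 hr = 59.45 mL → 59.45 mL × 2.136752 mcg/mL = 127.0299 mcg
Stage 3: 21.7 mL/hr × 4.2 hr = 91.14 mL → 91.14 mL × 2.136752 mcg/mL = 194.7436 mcg
Total = 152.3504 + 127.0299 + 194.7436 = 474.1239 mcg

474 mcg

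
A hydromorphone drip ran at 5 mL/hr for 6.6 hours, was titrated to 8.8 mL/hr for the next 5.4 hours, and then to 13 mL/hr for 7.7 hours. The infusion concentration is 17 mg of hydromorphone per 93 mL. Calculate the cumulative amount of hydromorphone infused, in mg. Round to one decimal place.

33.0 mg

Concentration = 17 mg ÷ 93 mL = 0.1827957 mg/mL
Stage 1: 5 mL/hr × 6.6 hr = 33 mL → 33 mL × 0.1827957 mg/mL = 6.032258 mg
Stage 2: 8.8 mL/hr × 5.4 hr = 47.52 mL → 47.52 mL × 0.1827957 mg/mL = 8.686452 mg
Stage 3: 13 mL/hr × 7.7 hr = 100.1 mL → 100.1 mL × 0.1827957 mg/mL = 18.29785 mg
Total = 6.032258 + 8.686452 + 18.29785 = 33.01656 mg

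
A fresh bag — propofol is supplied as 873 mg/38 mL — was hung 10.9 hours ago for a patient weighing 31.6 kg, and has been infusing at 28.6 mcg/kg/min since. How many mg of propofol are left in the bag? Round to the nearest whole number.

282 mg

Dose = 28.6 mcg/kg/min × 31.6 kg = 903.76 mcg/min
903.76 mcg/min × 60 min/hr = 54225.6 mcg/hr
Concentration = 873 mg ÷ 38 mL = 22.97368 mg/mL = 22973.68 mcg/mL
Rate = 54225.6 mcg/hr ÷ 22973.68 mcg/mL = 2.360335 mL/hr
Volume infused = 2.360335 mL/hr × 10.9 hr = 25.72766 mL
Volume remaining = 38 − 25.72766 = 12.27234 mL
Drug remaining = 12.27234 mL × 22973.68 mcg/mL = 281941 mcg = 281.941 mg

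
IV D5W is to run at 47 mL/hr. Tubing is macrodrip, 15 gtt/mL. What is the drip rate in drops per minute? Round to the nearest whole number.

47 mL/hr ÷ 60 min/hr = 0.7833333 mL/min
0.7833333 mL/min × 15 gtt/mL = 11.75 gtt/min

12 gtt/min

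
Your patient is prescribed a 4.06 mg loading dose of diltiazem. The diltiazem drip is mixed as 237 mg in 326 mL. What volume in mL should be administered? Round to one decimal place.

Concentration = 237 mg ÷ 326 mL = 0.7269939 mg/mL
Volume = 4.06 mg ÷ 0.7269939 mg/mL = 5.584641 mL

5.6 mL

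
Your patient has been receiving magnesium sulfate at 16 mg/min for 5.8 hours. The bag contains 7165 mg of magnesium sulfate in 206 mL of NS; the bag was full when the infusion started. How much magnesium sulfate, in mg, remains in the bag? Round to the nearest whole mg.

1597 mg

16 mg/min × 60 min/hr = 960 mg/hr
Concentration = 7165 mg ÷ 206 mL = 34.78155 mg/mL
Rate = 960 mg/hr ÷ 34.78155 mg/mL = 27.60084 mL/hr
Volume infused = 27.60084 mL/hr × 5.8 hr = 160.0849 mL
Volume remaining = 206 − 160.0849 = 45.91514 mL
Drug remaining = 45.91514 mL × 34.78155 mg/mL = 1597 mg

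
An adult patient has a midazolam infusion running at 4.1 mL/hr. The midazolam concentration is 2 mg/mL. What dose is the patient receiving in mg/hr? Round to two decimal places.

8.20 mg/hr

Drug rate = 4.1 mL/hr × 2 mg/mL = 8.2 mg/hr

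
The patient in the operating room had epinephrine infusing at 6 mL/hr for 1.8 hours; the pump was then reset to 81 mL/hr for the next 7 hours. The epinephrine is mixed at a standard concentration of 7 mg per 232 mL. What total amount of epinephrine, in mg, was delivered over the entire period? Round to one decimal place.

17.4 mg

Concentration = 7 mg ÷ 232 mL = 0.03017241 mg/mL
Stage 1: 6 mL/hr × 1.8 hr = 10.8 mL → 10.8 mL × 0.03017241 mg/mL = 0.3258621 mg
Stage 2: 81 mL/hr × 7 hr = 567 mL → 567 mL × 0.03017241 mg/mL = 17.10776 mg
Total = 0.3258621 + 17.10776 = 17.43362 mg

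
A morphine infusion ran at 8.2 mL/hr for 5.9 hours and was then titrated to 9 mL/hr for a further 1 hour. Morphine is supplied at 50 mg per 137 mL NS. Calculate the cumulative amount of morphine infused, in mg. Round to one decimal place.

Concentration = 50 mg ÷ 137 mL = 0.3649635 mg/mL
Stage 1: 8.2 mL/hr × 5.9 hr = 48.38 mL → 48.38 mL × 0.3649635 mg/mL = 17.65693 mg
Stage 2: 9 mL/hr × 1 hr = 9 mL → 9 mL × 0.3649635 mg/mL = 3.284672 mg
Total = 17.65693 + 3.284672 = 20.94161 mg

20.9 mg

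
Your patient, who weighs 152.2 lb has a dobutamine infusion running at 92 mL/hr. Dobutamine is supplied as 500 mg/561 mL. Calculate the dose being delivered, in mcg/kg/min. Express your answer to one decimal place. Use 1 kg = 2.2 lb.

Weight = 152.2 lb ÷ 2.2 lb/kg = 69.18182 kg
Concentration = 500 mg ÷ 561 mL = 0.8912656 mg/mL = 891.2656 mcg/mL
Drug rate = 92 mL/hr × 891.2656 mcg/mL = 81996.43 mcg/hr
81996.43 mcg/hr ÷ 60 min/hr = 1366.607 mcg/min
1366.607 mcg/min ÷ 69.18182 kg = 19.75385 mcg/kg/min

19.8 mcg/kg/min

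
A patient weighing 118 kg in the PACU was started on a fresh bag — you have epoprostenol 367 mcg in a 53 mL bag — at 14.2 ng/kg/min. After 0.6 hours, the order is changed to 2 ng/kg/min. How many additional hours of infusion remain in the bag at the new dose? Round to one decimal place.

21.7 hours

Initial rate:
Dose = 14.2 ng/kg/min × 118 kg = 1675.6 ng/min
1675.6 ng/min × 60 min/hr = 100536 ng/hr
Concentration = 367 mcg ÷ 53 mL = 6.924528 mcg/mL = 6924.528 ng/mL
Rate = 100536 ng/hr ÷ 6924.528 ng/mL = 14.51882 mL/hr
Volume infused so far = 14.51882 mL/hr × 0.6 hr = 8.711294 mL
Volume remaining = 53 − 8.711294 = 44.28871 mL
New rate:
Dose = 2 ng/kg/min × 118 kg = 236 ng/min
236 ng/min × 60 min/hr = 14160 ng/hr
Rate = 14160 ng/hr ÷ 6924.528 ng/mL = 2.044905 mL/hr
Time remaining = 44.28871 mL ÷ 2.044905 mL/hr = 21.65808 hr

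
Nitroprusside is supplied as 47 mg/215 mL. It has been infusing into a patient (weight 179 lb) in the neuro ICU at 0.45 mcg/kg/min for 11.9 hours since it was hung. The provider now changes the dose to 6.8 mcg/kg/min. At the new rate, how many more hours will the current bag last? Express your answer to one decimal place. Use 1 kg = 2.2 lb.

0.6 hours

Initial rate:
Weight = 179 lb ÷ 2.2 lb/kg = 81.36364 kg
Dose = 0.45 mcg/kg/min × 81.36364 kg = 36.61364 mcg/min
36.61364 mcg/min × 60 min/hr = 2196.818 mcg/hr
Concentration = 47 mg ÷ 215 mL = 0.2186047 mg/mL = 218.6047 mcg/mL
Rate = 2196.818 mcg/hr ÷ 218.6047 mcg/mL = 10.04927 mL/hr
Volume infused so far = 10.04927 mL/hr × 11.9 hr = 119.5864 mL
Volume remaining = 215 − 119.5864 = 95.41363 mL
New rate:
Dose = 6.8 mcg/kg/min × 81.36364 kg = 553.2727 mcg/min
553.2727 mcg/min × 60 min/hr = 33196.36 mcg/hr
Rate = 33196.36 mcg/hr ÷ 218.6047 mcg/mL = 151.8557 mL/hr
Time remaining = 95.41363 mL ÷ 151.8557 mL/hr = 0.6283177 hr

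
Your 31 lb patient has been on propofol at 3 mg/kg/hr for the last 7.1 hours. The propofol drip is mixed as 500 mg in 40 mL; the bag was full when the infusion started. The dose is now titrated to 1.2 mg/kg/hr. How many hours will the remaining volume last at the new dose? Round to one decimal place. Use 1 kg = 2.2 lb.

Initial rate:
Weight = 31 lb ÷ 2.2 lb/kg = 14.09091 kg
Dose = 3 mg/kg/hr × 14.09091 kg = 42.27273 mg/hr
Concentration = 500 mg ÷ 40 mL = 12.5 mg/mL
Rate = 42.27273 mg/hr ÷ 12.5 mg/mL = 3.381818 mL/hr
Volume infused so far = 3.381818 mL/hr × 7.1 hr = 24.01091 mL
Volume remaining = 40 − 24.01091 = 15.98909 mL
New rate:
Dose = 1.2 mg/kg/hr × 14.09091 kg = 16.90909 mg/hr
Rate = 16.90909 mg/hr ÷ 12.5 mg/mL = 1.352727 mL/hr
Time remaining = 15.98909 mL ÷ 1.352727 mL/hr = 11.81989 hr

11.8 hours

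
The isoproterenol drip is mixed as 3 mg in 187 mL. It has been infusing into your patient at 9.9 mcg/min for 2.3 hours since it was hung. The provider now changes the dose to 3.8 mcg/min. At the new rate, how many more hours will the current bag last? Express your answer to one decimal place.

Initial rate:
9.9 mcg/min × 60 min/hr = 594 mcg/hr
Concentration = 3 mg ÷ 187 mL = 0.01604278 mg/mL = 16.04278 mcg/mL
Rate = 594 mcg/hr ÷ 16.04278 mcg/mL = 37.026 mL/hr
Volume infused so far = 37.026 mL/hr × 2.3 hr = 85.1598 mL
Volume remaining = 187 − 85.1598 = 101.8402 mL
New rate:
3.8 mcg/min × 60 min/hr = 228 mcg/hr
Rate = 228 mcg/hr ÷ 16.04278 mcg/mL = 14.212 mL/hr
Time remaining = 101.8402 mL ÷ 14.212 mL/hr = 7.165789 hr

7.2 hours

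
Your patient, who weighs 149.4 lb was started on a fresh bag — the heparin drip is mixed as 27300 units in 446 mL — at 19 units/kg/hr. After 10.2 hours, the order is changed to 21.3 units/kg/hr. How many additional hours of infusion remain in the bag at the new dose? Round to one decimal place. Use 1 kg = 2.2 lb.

Initial rate:
Weight = 149.4 lb ÷ 2.2 lb/kg = 67.90909 kg
Dose = 19 units/kg/hr × 67.90909 kg = 1290.273 units/hr
Concentration = 27300 units ÷ 446 mL = 61.21076 units/mL
Rate = 1290.273 units/hr ÷ 61.21076 units/mL = 21.07918 mL/hr
Volume infused so far = 21.07918 mL/hr × 10.2 hr = 215.0076 mL
Volume remaining = 446 − 215.0076 = 230.9924 mL
New rate:
Dose = 21.3 units/kg/hr × 67.90909 kg = 1446.464 units/hr
Rate = 1446.464 units/hr ÷ 61.21076 units/mL = 23.63087 mL/hr
Time remaining = 230.9924 mL ÷ 23.63087 mL/hr = 9.775025 hr

9.8 hours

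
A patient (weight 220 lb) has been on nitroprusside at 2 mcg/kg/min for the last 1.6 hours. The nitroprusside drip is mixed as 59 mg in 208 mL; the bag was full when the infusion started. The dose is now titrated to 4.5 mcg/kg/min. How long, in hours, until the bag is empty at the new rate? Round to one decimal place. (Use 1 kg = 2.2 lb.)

1.5 hours

Initial rate:
Weight = 220 lb ÷ 2.2 lb/kg = 100 kg
Dose = 2 mcg/kg/min × 100 kg = 200 mcg/min
200 mcg/min × 60 min/hr = 12000 mcg/hr
Concentration = 59 mg ÷ 208 mL = 0.2836538 mg/mL = 283.6538 mcg/mL
Rate = 12000 mcg/hr ÷ 283.6538 mcg/mL = 42.30508 mL/hr
Volume infused so far = 42.30508 mL/hr × 1.6 hr = 67.68814 mL
Volume remaining = 208 − 67.68814 = 140.3119 mL
New rate:
Dose = 4.5 mcg/kg/min × 100 kg = 450 mcg/min
450 mcg/min × 60 min/hr = 27000 mcg/hr
Rate = 27000 mcg/hr ÷ 283.6538 mcg/mL = 95.18644 mL/hr
Time remaining = 140.3119 mL ÷ 95.18644 mL/hr = 1.474074 hr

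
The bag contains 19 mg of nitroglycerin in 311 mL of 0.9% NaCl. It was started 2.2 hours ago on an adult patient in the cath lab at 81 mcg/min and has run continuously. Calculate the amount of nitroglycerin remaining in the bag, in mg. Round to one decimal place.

8.3 mg

81 mcg/min × 60 min/hr = 4860 mcg/hr
Concentration = 19 mg ÷ 311 mL = 0.06109325 mg/mL = 61.09325 mcg/mL
Rate = 4860 mcg/hr ÷ 61.09325 mcg/mL = 79.55053 mL/hr
Volume infused = 79.55053 mL/hr × 2.2 hr = 175.0112 mL
Volume remaining = 311 − 175.0112 = 135.9888 mL
Drug remaining = 135.9888 mL × 61.09325 mcg/mL = 8308 mcg = 8.308 mg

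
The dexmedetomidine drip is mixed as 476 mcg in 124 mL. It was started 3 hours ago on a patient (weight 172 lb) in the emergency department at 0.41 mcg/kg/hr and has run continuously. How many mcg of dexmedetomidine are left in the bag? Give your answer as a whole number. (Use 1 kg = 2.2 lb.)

380 mcg

Weight = 172 lb ÷ 2.2 lb/kg = 78.18182 kg
Dose = 0.41 mcg/kg/hr × 78.18182 kg = 32.05455 mcg/hr
Concentration = 476 mcg ÷ 124 mL = 3.83871 mcg/mL
Rate = 32.05455 mcg/hr ÷ 3.83871 mcg/mL = 8.350344 mL/hr
Volume infused = 8.350344 mL/hr × 3 hr = 25.05103 mL
Volume remaining = 124 − 25.05103 = 98.94897 mL
Drug remaining = 98.94897 mL × 3.83871 mcg/mL = 379.8364 mcg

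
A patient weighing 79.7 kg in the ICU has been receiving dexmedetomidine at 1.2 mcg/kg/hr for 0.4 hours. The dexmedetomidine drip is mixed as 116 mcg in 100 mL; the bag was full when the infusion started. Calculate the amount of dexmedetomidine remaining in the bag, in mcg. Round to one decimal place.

77.7 mcg

Dose = 1.2 mcg/kg/hr × 79.7 kg = 95.64 mcg/hr
Concentration = 116 mcg ÷ 100 mL = 1.16 mcg/mL
Rate = 95.64 mcg/hr ÷ 1.16 mcg/mL = 82.44828 mL/hr
Volume infused = 82.44828 mL/hr × 0.4 hr = 32.97931 mL
Volume remaining = 100 − 32.97931 = 67.02069 mL
Drug remaining = 67.02069 mL × 1.16 mcg/mL = 77.744 mcg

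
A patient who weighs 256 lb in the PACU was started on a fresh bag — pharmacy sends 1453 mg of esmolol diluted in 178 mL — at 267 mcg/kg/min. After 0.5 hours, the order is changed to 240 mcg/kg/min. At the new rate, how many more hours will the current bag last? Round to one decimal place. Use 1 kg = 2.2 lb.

Initial rate:
Weight = 256 lb ÷ 2.2 lb/kg = 116.3636 kg
Dose = 267 mcg/kg/min × 116.3636 kg = 31069.09 mcg/min
31069.09 mcg/min × 60 min/hr = 1864145 mcg/hr
Concentration = 1453 mg ÷ 178 mL = 8.162921 mg/mL = 8162.921 mcg/mL
Rate = 1864145 mcg/hr ÷ 8162.921 mcg/mL = 228.3674 mL/hr
Volume infused so far = 228.3674 mL/hr × 0.5 hr = 114.1837 mL
Volume remaining = 178 − 114.1837 = 63.81628 mL
New rate:
Dose = 240 mcg/kg/min × 116.3636 kg = 27927.27 mcg/min
27927.27 mcg/min × 60 min/hr = 1675636 mcg/hr
Rate = 1675636 mcg/hr ÷ 8162.921 mcg/mL = 205.2741 mL/hr
Time remaining = 63.81628 mL ÷ 205.2741 mL/hr = 0.3108832 hr

0.3 hours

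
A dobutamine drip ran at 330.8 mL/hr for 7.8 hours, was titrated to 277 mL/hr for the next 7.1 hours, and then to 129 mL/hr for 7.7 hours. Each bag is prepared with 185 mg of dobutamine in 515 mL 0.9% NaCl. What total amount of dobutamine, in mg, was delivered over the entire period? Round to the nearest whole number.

1990 mg

Concentration = 185 mg ÷ 515 mL = 0.3592233 mg/mL
Stage 1: 330.8 mL/hr × 7.8 hr = 2580.24 mL → 2580.24 mL × 0.3592233 mg/mL = 926.8823 mg
Stage 2: 277 mL/hr × 7.1 hr = 1966.7 mL → 1966.7 mL × 0.3592233 mg/mL = 706.4845 mg
Stage 3: 129 mL/hr × 7.7 hr = 993.3 mL → 993.3 mL × 0.3592233 mg/mL = 356.8165 mg
Total = 926.8823 + 706.4845 + 356.8165 = 1990.183 mg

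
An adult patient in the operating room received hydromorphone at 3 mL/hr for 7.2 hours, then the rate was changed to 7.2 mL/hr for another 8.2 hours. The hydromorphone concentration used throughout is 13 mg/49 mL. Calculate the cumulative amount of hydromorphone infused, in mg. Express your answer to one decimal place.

21.4 mg

Concentration = 13 mg ÷ 49 mL = 0.2653061 mg/mL
Stage 1: 3 mL/hr × 7.2 hr = 21.6 mL → 21.6 mL × 0.2653061 mg/mL = 5.730612 mg
Stage 2: 7.2 mL/hr × 8.2 hr = 59.04 mL → 59.04 mL × 0.2653061 mg/mL = 15.66367 mg
Total = 5.730612 + 15.66367 = 21.39429 mg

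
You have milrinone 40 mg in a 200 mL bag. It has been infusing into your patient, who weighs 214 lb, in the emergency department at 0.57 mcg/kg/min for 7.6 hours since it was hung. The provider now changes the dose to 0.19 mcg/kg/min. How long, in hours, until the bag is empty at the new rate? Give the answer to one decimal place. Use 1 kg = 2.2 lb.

13.3 hours

Initial rate:
Weight = 214 lb ÷ 2.2 lb/kg = 97.27273 kg
Dose = 0.57 mcg/kg/min × 97.27273 kg = 55.44545 mcg/min
55.44545 mcg/min × 60 min/hr = 3326.727 mcg/hr
Concentration = 40 mg ÷ 200 mL = 0.2 mg/mL = 200 mcg/mL
Rate = 3326.727 mcg/hr ÷ 200 mcg/mL = 16.63364 mL/hr
Volume infused so far = 16.63364 mL/hr × 7.6 hr = 126.4156 mL
Volume remaining = 200 − 126.4156 = 73.58436 mL
New rate:
Dose = 0.19 mcg/kg/min × 97.27273 kg = 18.48182 mcg/min
18.48182 mcg/min × 60 min/hr = 1108.909 mcg/hr
Rate = 1108.909 mcg/hr ÷ 200 mcg/mL = 5.544545 mL/hr
Time remaining = 73.58436 mL ÷ 5.544545 mL/hr = 13.27149 hr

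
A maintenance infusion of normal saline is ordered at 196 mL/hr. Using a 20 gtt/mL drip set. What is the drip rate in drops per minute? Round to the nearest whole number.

196 mL/hr ÷ 60 min/hr = 3.266667 mL/min
3.266667 mL/min × 20 gtt/mL = 65.33333 gtt/min

65 gtt/min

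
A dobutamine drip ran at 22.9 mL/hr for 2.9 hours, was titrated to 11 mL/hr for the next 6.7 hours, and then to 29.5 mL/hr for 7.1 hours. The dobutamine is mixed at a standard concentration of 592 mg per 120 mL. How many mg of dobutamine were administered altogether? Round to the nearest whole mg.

Concentration = 592 mg ÷ 120 mL = 4.933333 mg/mL
Stage 1: 22.9 mL/hr × 2.9 hr = 66.41 mL → 66.41 mL × 4.933333 mg/mL = 327.6227 mg
Stage 2: 11 mL/hr × 6.7 hr = 73.7 mL → 73.7 mL × 4.933333 mg/mL = 363.5867 mg
Stage 3: 29.5 mL/hr × 7.1 hr = 209.45 mL → 209.45 mL × 4.933333 mg/mL = 1033.287 mg
Total = 327.6227 + 363.5867 + 1033.287 = 1724.496 mg

1724 mg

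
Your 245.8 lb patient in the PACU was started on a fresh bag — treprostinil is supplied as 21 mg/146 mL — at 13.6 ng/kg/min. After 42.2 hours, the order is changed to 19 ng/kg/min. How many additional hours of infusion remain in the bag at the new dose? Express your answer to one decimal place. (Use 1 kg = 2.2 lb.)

Initial rate:
Weight = 245.8 lb ÷ 2.2 lb/kg = 111.7273 kg
Dose = 13.6 ng/kg/min × 111.7273 kg = 1519.491 ng/min
1519.491 ng/min × 60 min/hr = 91169.45 ng/hr
Concentration = 21 mg ÷ 146 mL = 0.1438356 mg/mL = 143835.6 ng/mL
Rate = 91169.45 ng/hr ÷ 143835.6 ng/mL = 0.6338448 mL/hr
Volume infused so far = 0.6338448 mL/hr × 42.2 hr = 26.74825 mL
Volume remaining = 146 − 26.74825 = 119.2518 mL
New rate:
Dose = 19 ng/kg/min × 111.7273 kg = 2122.818 ng/min
2122.818 ng/min × 60 min/hr = 127369.1 ng/hr
Rate = 127369.1 ng/hr ÷ 143835.6 ng/mL = 0.8855184 mL/hr
Time remaining = 119.2518 mL ÷ 0.8855184 mL/hr = 134.6689 hr

134.7 hours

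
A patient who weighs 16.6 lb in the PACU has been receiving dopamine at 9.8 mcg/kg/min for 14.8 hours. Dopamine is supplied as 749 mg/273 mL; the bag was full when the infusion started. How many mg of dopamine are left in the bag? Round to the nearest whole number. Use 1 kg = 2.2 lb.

683 mg

Weight = 16.6 lb ÷ 2.2 lb/kg = 7.545455 kg
Dose = 9.8 mcg/kg/min × 7.545455 kg = 73.94545 mcg/min
73.94545 mcg/min × 60 min/hr = 4436.727 mcg/hr
Concentration = 749 mg ÷ 273 mL = 2.74359 mg/mL = 2743.59 mcg/mL
Rate = 4436.727 mcg/hr ÷ 2743.59 mcg/mL = 1.617125 mL/hr
Volume infused = 1.617125 mL/hr × 14.8 hr = 23.93345 mL
Volume remaining = 273 − 23.93345 = 249.0666 mL
Drug remaining = 249.0666 mL × 2743.59 mcg/mL = 683336.4 mcg = 683.3364 mg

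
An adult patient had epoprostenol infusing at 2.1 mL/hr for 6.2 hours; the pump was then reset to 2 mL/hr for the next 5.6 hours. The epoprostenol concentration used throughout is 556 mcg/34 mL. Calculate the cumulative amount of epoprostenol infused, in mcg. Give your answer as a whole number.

396 mcg

Concentration = 556 mcg ÷ 34 mL = 16.35294 mcg/mL
Stage 1: 2.1 mL/hr × 6.2 hr = 13.02 mL → 13.02 mL × 16.35294 mcg/mL = 212.9153 mcg
Stage 2: 2 mL/hr × 5.6 hr = 11.2 mL → 11.2 mL × 16.35294 mcg/mL = 183.1529 mcg
Total = 212.9153 + 183.1529 = 396.0682 mcg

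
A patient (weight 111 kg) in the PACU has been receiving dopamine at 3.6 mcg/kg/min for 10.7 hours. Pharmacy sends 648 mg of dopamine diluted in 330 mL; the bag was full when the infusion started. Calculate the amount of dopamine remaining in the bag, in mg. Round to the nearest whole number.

391 mg

Dose = 3.6 mcg/kg/min × 111 kg = 399.6 mcg/min
399.6 mcg/min × 60 min/hr = 23976 mcg/hr
Concentration = 648 mg ÷ 330 mL = 1.963636 mg/mL = 1963.636 mcg/mL
Rate = 23976 mcg/hr ÷ 1963.636 mcg/mL = 12.21 mL/hr
Volume infused = 12.21 mL/hr × 10.7 hr = 130.647 mL
Volume remaining = 330 − 130.647 = 199.353 mL
Drug remaining = 199.353 mL × 1963.636 mcg/mL = 391456.8 mcg = 391.4568 mg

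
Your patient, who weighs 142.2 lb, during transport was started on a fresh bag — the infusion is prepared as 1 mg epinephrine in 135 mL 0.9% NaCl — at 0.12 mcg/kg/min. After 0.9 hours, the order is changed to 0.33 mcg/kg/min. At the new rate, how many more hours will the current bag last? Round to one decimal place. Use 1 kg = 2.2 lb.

Initial rate:
Weight = 142.2 lb ÷ 2.2 lb/kg = 64.63636 kg
Dose = 0.12 mcg/kg/min × 64.63636 kg = 7.756364 mcg/min
7.756364 mcg/min × 60 min/hr = 465.3818 mcg/hr
Concentration = 1 mg ÷ 135 mL = 0.007407407 mg/mL = 7.407407 mcg/mL
Rate = 465.3818 mcg/hr ÷ 7.407407 mcg/mL = 62.82655 mL/hr
Volume infused so far = 62.82655 mL/hr × 0.9 hr = 56.54389 mL
Volume remaining = 135 − 56.54389 = 78.45611 mL
New rate:
Dose = 0.33 mcg/kg/min × 64.63636 kg = 21.33 mcg/min
21.33 mcg/min × 60 min/hr = 1279.8 mcg/hr
Rate = 1279.8 mcg/hr ÷ 7.407407 mcg/mL = 172.773 mL/hr
Time remaining = 78.45611 mL ÷ 172.773 mL/hr = 0.4540994 hr

0.5 hours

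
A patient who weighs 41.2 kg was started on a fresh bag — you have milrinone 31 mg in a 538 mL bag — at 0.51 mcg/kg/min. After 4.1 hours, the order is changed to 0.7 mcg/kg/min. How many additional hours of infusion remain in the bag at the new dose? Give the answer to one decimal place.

Initial rate:
Dose = 0.51 mcg/kg/min × 41.2 kg = 21.012 mcg/min
21.012 mcg/min × 60 min/hr = 1260.72 mcg/hr
Concentration = 31 mg ÷ 538 mL = 0.05762082 mg/mL = 57.62082 mcg/mL
Rate = 1260.72 mcg/hr ÷ 57.62082 mcg/mL = 21.87959 mL/hr
Volume infused so far = 21.87959 mL/hr × 4.1 hr = 89.70633 mL
Volume remaining = 538 − 89.70633 = 448.2937 mL
New rate:
Dose = 0.7 mcg/kg/min × 41.2 kg = 28.84 mcg/min
28.84 mcg/min × 60 min/hr = 1730.4 mcg/hr
Rate = 1730.4 mcg/hr ÷ 57.62082 mcg/mL = 30.03081 mL/hr
Time remaining = 448.2937 mL ÷ 30.03081 mL/hr = 14.92779 hr

14.9 hours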